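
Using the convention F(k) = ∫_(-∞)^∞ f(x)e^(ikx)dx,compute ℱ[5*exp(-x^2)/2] 5*sqrt(pi)*exp(-k^2/4)/2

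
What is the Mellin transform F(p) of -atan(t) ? pi * sec(pi * p/2) /(2 * p) 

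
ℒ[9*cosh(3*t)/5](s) 9*s/(5*(s^2 - 9))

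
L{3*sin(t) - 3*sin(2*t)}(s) 3/(s^2+1) - 6/(s^2+4)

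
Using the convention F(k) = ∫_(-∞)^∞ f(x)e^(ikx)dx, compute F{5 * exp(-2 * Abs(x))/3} 20/(3 * (k^2 + 4))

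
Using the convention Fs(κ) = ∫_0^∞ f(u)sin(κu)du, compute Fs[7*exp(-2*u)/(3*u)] 7*atan(κ/2)/3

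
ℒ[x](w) w^(-2)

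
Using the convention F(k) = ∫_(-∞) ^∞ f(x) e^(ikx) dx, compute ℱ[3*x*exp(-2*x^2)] 3*sqrt(2)*I*sqrt(pi)*k*exp(-k^2/8) /8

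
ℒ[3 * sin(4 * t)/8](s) 3/(2 * (s^2 + 16))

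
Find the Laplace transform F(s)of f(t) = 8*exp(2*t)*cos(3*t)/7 8*(s - 2)/(7*((s - 2)^2 + 9))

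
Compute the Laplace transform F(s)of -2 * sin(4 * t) -8/(s^2 + 16)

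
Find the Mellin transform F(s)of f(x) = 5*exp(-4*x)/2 5*gamma(s)/(2*2^(2*s))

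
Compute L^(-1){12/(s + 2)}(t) 12 * exp(-2 * t)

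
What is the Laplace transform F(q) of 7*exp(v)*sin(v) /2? 7/(2*((q - 1) ^2+1) ) 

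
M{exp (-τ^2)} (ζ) gamma (ζ/2)/2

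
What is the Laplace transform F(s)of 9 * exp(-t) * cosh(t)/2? 9 * (s + 1)/(2 * s * (s + 2))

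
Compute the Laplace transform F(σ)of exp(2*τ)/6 1/(6*(σ - 2))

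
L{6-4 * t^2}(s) 6/s - 8/s^3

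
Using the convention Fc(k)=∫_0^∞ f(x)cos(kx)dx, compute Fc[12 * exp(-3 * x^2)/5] 2 * sqrt(3) * sqrt(pi) * exp(-k^2/12)/5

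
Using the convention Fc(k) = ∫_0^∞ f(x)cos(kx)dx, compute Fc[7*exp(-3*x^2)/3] 7*sqrt(3)*sqrt(pi)*exp(-k^2/12)/18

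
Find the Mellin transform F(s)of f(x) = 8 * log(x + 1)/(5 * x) -8 * pi * csc(pi * s)/(5 * s - 5)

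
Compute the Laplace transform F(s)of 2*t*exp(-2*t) 2/(s + 2)^2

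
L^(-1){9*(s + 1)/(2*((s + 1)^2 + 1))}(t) 9*exp(-t)*cos(t)/2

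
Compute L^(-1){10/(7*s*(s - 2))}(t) 10*exp(t)*sinh(t)/7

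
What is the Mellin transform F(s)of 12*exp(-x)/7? 12*gamma(s)/7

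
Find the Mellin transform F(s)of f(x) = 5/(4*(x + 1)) 5*pi*csc(pi*s)/4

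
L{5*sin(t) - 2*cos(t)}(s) 5/(s^2 + 1) - 2*s/(s^2 + 1)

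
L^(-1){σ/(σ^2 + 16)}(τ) cos(4*τ)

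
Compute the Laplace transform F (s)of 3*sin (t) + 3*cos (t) 3*s/ (s^2 + 1) + 3/ (s^2 + 1)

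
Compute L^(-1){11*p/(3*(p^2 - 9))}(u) 11*cosh(3*u)/3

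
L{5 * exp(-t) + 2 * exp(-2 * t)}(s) 5/(s + 1) + 2/(s + 2)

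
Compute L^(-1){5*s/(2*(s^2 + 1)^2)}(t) 5*t*sin(t)/4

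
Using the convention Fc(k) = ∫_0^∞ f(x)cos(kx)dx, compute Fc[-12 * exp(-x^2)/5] -6 * sqrt(pi) * exp(-k^2/4)/5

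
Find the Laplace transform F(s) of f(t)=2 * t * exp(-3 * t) 2/(s+3) ^2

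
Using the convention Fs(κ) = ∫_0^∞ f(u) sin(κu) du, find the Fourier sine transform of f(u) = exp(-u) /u atan(κ) 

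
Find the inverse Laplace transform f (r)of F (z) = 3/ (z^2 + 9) sin (3 * r)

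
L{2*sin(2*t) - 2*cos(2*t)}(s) 4/(s^2 + 4) - 2*s/(s^2 + 4)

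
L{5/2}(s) 5/(2*s)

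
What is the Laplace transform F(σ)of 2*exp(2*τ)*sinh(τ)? 2/((σ - 2)^2 - 1)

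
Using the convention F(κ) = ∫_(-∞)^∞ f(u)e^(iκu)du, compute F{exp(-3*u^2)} sqrt(3)*sqrt(pi)*exp(-κ^2/12)/3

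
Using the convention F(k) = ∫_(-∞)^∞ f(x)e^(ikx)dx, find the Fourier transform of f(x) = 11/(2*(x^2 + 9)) 11*pi*exp(-3*Abs(k))/6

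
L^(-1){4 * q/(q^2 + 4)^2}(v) v * sin(2 * v)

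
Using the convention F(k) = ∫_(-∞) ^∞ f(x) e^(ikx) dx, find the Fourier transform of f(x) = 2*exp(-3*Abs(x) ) 12/(k^2+9) 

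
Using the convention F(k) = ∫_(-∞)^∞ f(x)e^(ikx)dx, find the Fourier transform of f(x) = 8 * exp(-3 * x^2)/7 8 * sqrt(3) * sqrt(pi) * exp(-k^2/12)/21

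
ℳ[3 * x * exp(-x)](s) 3 * gamma(s + 1)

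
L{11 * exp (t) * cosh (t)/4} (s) 11 * (s - 1)/ (4 * s * (s - 2))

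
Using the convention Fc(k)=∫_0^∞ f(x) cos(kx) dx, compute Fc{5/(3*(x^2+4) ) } 5*pi*exp(-2*k) /12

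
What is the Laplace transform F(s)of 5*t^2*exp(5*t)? 10/(s - 5)^3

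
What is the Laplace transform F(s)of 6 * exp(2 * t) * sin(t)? 6/((s - 2)^2 + 1)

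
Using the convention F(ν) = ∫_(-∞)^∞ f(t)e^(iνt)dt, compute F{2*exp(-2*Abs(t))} 8/(ν^2 + 4)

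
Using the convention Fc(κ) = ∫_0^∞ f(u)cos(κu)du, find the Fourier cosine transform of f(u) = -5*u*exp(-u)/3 5*(κ^2 - 1)/(3*(κ^2 + 1)^2)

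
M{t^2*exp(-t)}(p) gamma(p+2)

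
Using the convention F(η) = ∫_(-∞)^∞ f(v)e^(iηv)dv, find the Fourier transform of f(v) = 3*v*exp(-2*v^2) 3*sqrt(2)*I*sqrt(pi)*η*exp(-η^2/8)/8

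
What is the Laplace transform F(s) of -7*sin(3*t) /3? -7/(s^2 + 9) 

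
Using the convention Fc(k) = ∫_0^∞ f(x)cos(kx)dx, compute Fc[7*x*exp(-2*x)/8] 7*(4 - k^2)/(8*(k^2 + 4)^2)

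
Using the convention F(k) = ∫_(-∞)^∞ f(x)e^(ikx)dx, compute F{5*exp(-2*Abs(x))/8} 5/(2*(k^2 + 4))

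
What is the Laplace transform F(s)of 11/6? 11/(6*s)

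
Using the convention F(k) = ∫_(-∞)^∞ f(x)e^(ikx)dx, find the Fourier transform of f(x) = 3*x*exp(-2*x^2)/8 3*sqrt(2)*I*sqrt(pi)*k*exp(-k^2/8)/64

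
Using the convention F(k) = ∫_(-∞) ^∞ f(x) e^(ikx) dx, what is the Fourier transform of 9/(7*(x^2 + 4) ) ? 9*pi*exp(-2*Abs(k) ) /14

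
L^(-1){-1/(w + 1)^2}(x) -x * exp(-x)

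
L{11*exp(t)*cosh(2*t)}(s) 11*(s - 1)/((s - 1)^2 - 4)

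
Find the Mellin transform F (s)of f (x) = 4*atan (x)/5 -2*pi*sec (pi*s/2)/ (5*s)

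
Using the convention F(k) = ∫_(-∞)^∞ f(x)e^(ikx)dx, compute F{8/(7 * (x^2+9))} 8 * pi * exp(-3 * Abs(k))/21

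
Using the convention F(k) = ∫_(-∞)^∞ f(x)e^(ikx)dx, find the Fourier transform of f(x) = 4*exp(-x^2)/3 4*sqrt(pi)*exp(-k^2/4)/3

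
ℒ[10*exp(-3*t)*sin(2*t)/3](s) 20/(3*((s + 3)^2 + 4))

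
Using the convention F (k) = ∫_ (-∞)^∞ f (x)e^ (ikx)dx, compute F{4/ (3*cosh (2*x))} 2*pi/ (3*cosh (pi*k/4))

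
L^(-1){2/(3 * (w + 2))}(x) 2 * exp(-2 * x)/3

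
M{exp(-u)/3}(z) gamma(z)/3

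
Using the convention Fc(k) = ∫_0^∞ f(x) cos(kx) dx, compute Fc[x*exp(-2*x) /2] (4 - k^2) /(2*(k^2 + 4) ^2) 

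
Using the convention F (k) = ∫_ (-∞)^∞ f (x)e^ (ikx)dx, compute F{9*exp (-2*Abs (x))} 36/ (k^2 + 4)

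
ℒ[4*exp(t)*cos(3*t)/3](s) 4*(s - 1)/(3*((s - 1)^2 + 9))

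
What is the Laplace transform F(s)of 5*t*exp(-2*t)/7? 5/(7*(s+2)^2)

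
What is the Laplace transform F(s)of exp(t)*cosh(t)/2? (s - 1)/(2*s*(s - 2))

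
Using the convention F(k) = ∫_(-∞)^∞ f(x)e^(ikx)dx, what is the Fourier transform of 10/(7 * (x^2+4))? 5 * pi * exp(-2 * Abs(k))/7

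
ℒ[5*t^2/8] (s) 5/(4*s^3)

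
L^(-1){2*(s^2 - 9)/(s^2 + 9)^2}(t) 2*t*cos(3*t)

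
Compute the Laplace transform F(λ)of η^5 120/λ^6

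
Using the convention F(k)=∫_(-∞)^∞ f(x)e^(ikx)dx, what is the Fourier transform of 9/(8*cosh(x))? 9*pi/(8*cosh(pi*k/2))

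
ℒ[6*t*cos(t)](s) 6*(s^2 - 1)/(s^2+1)^2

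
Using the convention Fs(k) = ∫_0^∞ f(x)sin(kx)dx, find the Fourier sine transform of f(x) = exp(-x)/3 k/(3*(k^2 + 1))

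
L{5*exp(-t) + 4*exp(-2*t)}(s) 4/(s + 2) + 5/(s + 1)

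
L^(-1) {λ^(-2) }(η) η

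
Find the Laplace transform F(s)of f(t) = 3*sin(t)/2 3/(2*(s^2 + 1))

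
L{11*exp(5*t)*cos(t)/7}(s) 11*(s - 5)/(7*((s - 5)^2 + 1))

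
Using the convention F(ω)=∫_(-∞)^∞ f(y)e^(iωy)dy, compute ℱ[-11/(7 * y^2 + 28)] -11 * pi * exp(-2 * Abs(ω))/14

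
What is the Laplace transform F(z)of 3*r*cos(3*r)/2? 3*(z^2-9)/(2*(z^2 + 9)^2)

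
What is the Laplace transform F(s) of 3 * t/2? 3/(2 * s^2) 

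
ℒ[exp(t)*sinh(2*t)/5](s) 2/(5*((s - 1)^2 - 4))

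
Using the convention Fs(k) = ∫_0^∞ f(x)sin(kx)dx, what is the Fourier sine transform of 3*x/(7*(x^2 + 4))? 3*pi*exp(-2*k)/14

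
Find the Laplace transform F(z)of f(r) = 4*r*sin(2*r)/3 16*z/(3*(z^2 + 4)^2)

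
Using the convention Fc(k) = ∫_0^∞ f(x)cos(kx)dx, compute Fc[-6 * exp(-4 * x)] -24/(k^2 + 16)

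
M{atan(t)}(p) -pi*sec(pi*p/2)/(2*p)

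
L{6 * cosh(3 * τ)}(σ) 6 * σ/(σ^2 - 9)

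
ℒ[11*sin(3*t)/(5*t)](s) 11*atan(3/s)/5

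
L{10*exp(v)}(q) 10/(q - 1)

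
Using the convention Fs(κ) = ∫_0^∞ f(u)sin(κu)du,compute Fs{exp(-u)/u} atan(κ)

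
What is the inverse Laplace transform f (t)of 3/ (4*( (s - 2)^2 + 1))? 3*exp (2*t)*sin (t)/4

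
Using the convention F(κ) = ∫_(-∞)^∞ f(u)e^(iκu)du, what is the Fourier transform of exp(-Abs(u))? 2/(κ^2 + 1)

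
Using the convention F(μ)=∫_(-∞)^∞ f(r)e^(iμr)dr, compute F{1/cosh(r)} pi/cosh(pi*μ/2)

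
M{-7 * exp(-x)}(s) -7 * gamma(s)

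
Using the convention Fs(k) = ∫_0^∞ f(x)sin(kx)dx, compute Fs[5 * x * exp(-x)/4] 5 * k/(2 * (k^2 + 1)^2)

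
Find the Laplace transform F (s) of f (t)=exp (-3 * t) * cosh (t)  (s + 3) / ( (s + 3) ^2 - 1) 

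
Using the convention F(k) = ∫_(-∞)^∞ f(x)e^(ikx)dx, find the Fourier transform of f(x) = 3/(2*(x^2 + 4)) 3*pi*exp(-2*Abs(k))/4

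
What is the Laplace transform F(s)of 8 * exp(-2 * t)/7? 8/(7 * (s + 2))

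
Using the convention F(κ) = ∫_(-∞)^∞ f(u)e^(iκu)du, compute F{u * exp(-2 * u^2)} sqrt(2) * I * sqrt(pi) * κ * exp(-κ^2/8)/8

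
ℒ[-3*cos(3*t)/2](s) -3*s/(2*s^2 + 18)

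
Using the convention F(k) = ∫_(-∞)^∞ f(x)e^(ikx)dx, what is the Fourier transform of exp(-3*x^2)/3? sqrt(3)*sqrt(pi)*exp(-k^2/12)/9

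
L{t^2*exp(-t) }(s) 2/(s + 1) ^3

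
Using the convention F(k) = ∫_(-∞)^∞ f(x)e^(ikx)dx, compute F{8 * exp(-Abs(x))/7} 16/(7 * (k^2 + 1))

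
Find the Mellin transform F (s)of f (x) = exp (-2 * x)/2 gamma (s)/ (2 * 2^s)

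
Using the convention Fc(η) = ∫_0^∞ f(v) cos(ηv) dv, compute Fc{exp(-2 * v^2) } sqrt(2) * sqrt(pi) * exp(-η^2/8) /4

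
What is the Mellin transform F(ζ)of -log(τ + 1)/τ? pi*csc(pi*ζ)/(ζ - 1)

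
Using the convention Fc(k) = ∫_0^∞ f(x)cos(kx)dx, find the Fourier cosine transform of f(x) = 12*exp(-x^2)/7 6*sqrt(pi)*exp(-k^2/4)/7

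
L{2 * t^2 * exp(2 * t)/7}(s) 4/(7 * (s - 2)^3)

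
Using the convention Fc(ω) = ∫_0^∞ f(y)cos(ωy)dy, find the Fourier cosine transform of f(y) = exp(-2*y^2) sqrt(2)*sqrt(pi)*exp(-ω^2/8)/4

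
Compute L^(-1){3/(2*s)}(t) 3/2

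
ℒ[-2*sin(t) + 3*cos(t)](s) 3*s/(s^2 + 1) - 2/(s^2 + 1)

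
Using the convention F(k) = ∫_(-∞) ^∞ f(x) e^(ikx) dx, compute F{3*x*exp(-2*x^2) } 3*sqrt(2)*I*sqrt(pi)*k*exp(-k^2/8) /8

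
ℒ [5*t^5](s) 600/s^6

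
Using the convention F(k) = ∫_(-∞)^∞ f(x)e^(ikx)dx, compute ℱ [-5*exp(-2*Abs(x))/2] -10/(k^2 + 4)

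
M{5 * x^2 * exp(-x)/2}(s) 5 * gamma(s+2)/2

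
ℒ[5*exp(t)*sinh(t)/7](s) 5/(7*s*(s - 2))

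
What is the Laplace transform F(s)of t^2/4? 1/(2*s^3)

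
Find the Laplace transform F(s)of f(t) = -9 -9/s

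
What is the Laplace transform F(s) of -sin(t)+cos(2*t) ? s/(s^2+4)-1/(s^2+1) 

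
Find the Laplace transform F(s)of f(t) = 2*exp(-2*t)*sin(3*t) 6/((s + 2)^2 + 9)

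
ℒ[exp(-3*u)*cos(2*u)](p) (p+3)/((p+3)^2+4)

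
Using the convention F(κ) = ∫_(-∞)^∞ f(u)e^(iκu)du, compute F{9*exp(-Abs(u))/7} 18/(7*(κ^2 + 1))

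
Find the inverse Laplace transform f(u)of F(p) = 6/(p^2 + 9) 2 * sin(3 * u)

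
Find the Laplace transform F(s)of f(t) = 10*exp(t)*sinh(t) 10/(s*(s - 2))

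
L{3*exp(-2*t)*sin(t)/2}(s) 3/(2*((s + 2)^2 + 1))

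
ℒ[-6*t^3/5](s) -36/(5*s^4)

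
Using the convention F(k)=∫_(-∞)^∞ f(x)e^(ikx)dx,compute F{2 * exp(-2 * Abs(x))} 8/(k^2+4)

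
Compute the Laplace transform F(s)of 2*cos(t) 2*s/(s^2 + 1)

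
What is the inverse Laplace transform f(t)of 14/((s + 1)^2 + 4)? 7*exp(-t)*sin(2*t)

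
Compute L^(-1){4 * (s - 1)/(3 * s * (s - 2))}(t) 4 * exp(t) * cosh(t)/3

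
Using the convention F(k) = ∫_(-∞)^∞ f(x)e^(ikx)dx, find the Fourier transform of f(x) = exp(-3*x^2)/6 sqrt(3)*sqrt(pi)*exp(-k^2/12)/18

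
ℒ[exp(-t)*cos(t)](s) (s + 1)/((s + 1)^2 + 1)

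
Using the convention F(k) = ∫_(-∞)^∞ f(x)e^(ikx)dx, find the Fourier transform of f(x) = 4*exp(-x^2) 4*sqrt(pi)*exp(-k^2/4)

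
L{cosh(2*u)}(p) p/(p^2 - 4)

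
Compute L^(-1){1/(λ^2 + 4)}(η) sin(2*η)/2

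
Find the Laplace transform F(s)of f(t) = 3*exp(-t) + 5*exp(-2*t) 3/(s + 1) + 5/(s + 2)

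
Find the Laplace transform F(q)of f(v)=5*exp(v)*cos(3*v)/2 5*(q - 1)/(2*((q - 1)^2+9))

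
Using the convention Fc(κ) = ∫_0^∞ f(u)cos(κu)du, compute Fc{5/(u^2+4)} 5 * pi * exp(-2 * κ)/4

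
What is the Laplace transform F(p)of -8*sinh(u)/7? -8/(7*p^2 - 7)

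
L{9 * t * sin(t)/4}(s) 9 * s/(2 * (s^2+1)^2)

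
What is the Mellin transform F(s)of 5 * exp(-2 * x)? 5 * gamma(s)/2^s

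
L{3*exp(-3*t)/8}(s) 3/(8*(s + 3))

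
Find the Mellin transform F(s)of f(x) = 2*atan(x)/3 -pi*sec(pi*s/2)/(3*s)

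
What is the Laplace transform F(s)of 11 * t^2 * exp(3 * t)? 22/(s - 3)^3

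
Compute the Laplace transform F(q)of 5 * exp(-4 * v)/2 5/(2 * (q+4))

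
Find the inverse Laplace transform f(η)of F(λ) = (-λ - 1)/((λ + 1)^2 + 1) -exp(-η) * cos(η)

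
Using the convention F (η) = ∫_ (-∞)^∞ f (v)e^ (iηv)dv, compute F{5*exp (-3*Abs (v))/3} 10/ (η^2 + 9)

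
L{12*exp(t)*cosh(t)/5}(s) 12*(s - 1)/(5*s*(s - 2))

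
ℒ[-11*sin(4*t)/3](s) -44/(3*s^2 + 48)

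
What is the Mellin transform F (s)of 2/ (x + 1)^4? gamma (s)*gamma (4 - s)/3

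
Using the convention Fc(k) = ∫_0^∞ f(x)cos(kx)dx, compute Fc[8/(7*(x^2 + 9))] 4*pi*exp(-3*k)/21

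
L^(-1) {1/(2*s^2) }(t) t/2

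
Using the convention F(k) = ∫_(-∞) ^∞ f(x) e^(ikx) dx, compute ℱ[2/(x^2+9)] 2 * pi * exp(-3 * Abs(k) ) /3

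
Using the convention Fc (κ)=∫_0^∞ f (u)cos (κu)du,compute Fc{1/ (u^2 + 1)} pi * exp (-κ)/2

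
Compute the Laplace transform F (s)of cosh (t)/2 s/ (2*(s^2 - 1))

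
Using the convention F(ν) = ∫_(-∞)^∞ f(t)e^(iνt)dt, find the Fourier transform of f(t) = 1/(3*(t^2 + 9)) pi*exp(-3*Abs(ν))/9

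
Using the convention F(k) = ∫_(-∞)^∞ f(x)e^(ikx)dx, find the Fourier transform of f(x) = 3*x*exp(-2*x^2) 3*sqrt(2)*I*sqrt(pi)*k*exp(-k^2/8)/8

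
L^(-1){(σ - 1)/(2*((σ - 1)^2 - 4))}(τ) exp(τ)*cosh(2*τ)/2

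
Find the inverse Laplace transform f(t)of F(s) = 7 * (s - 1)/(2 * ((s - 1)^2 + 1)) 7 * exp(t) * cos(t)/2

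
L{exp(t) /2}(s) 1/(2*(s - 1) ) 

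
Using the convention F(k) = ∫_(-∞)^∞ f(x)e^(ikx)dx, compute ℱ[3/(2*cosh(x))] 3*pi/(2*cosh(pi*k/2))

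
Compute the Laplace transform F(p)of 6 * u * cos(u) 6 * (p^2 - 1)/(p^2 + 1)^2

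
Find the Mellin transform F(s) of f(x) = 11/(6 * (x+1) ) 11 * pi * csc(pi * s) /6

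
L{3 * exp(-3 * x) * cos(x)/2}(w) 3 * (w + 3)/(2 * ((w + 3)^2 + 1))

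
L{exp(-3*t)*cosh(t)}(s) (s + 3)/((s + 3)^2 - 1)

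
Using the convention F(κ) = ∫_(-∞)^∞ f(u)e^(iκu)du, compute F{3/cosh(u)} 3 * pi/cosh(pi * κ/2)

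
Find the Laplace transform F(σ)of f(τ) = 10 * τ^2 20/σ^3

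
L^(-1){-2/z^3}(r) -r^2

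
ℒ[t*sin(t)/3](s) 2*s/(3*(s^2 + 1)^2)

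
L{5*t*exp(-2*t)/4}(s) 5/(4*(s + 2)^2)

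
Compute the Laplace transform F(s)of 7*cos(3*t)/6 7*s/(6*(s^2 + 9))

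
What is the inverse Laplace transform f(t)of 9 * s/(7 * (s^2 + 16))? 9 * cos(4 * t)/7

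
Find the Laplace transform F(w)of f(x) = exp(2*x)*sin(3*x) 3/((w - 2)^2 + 9)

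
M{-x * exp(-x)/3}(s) -gamma(s + 1)/3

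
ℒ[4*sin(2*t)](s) 8/(s^2 + 4) 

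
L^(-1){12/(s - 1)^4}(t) 2 * t^3 * exp(t)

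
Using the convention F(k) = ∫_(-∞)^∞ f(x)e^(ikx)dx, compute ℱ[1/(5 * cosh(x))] pi/(5 * cosh(pi * k/2))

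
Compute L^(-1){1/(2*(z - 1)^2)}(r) r*exp(r)/2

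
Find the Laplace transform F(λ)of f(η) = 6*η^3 36/λ^4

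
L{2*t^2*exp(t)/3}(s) 4/(3*(s - 1)^3)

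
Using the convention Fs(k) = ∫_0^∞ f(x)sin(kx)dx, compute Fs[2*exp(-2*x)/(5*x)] 2*atan(k/2)/5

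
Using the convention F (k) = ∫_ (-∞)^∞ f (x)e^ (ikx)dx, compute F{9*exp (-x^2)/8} 9*sqrt (pi)*exp (-k^2/4)/8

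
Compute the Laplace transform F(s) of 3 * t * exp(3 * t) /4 3/(4 * (s - 3) ^2) 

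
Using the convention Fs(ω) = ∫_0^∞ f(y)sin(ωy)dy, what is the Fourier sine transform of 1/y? pi/2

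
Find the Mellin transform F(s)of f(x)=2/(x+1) 2*pi*csc(pi*s)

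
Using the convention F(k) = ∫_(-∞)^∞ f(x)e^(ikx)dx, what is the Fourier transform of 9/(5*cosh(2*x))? 9*pi/(10*cosh(pi*k/4))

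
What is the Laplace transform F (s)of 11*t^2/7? 22/ (7*s^3)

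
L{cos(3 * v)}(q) q/(q^2 + 9)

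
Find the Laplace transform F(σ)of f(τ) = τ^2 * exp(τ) 2/(σ - 1)^3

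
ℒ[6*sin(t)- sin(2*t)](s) 6/(s^2 + 1) - 2/(s^2 + 4)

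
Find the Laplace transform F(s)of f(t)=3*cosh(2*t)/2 3*s/(2*(s^2-4))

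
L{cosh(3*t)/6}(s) s/(6*(s^2 - 9))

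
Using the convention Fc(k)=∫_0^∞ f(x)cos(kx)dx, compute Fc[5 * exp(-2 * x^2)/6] 5 * sqrt(2) * sqrt(pi) * exp(-k^2/8)/24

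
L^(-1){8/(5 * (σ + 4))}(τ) 8 * exp(-4 * τ)/5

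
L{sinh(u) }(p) 1/(p^2 - 1) 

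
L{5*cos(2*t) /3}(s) 5*s/(3*(s^2 + 4) ) 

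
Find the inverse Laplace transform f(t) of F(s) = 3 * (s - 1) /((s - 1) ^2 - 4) 3 * exp(t) * cosh(2 * t) 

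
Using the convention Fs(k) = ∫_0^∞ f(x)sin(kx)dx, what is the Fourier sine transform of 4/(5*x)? 2*pi/5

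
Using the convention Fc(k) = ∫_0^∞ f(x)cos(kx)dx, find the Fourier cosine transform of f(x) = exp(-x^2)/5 sqrt(pi) * exp(-k^2/4)/10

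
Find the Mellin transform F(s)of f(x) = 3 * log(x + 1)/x -3 * pi * csc(pi * s)/(s - 1)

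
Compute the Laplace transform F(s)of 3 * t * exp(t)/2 3/(2 * (s - 1)^2)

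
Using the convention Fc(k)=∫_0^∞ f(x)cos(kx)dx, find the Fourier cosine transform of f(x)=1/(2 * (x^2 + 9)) pi * exp(-3 * k)/12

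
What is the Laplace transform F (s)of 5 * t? 5/s^2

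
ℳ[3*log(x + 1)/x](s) -3*pi*csc(pi*s)/(s - 1)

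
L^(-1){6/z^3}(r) 3 * r^2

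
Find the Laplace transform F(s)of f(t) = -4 -4/s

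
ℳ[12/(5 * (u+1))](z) 12 * pi * csc(pi * z)/5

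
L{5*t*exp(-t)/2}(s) 5/(2*(s + 1)^2)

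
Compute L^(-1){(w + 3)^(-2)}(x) x * exp(-3 * x)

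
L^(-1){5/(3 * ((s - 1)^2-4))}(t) 5 * exp(t) * sinh(2 * t)/6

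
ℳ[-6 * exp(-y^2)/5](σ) -3 * gamma(σ/2)/5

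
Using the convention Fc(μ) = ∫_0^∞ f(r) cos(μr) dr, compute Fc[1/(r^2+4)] pi*exp(-2*μ) /4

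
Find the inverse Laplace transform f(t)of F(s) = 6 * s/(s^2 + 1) 6 * cos(t)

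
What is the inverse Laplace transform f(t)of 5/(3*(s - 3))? 5*exp(3*t)/3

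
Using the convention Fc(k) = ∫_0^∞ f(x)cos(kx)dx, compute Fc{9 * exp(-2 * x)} 18/(k^2 + 4)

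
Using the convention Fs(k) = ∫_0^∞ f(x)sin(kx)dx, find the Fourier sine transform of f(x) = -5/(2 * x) -5 * pi/4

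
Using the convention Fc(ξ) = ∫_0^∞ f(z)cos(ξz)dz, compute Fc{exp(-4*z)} 4/(ξ^2 + 16)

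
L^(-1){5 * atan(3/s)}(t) 5 * sin(3 * t)/t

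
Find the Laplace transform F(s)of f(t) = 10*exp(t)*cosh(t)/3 10*(s - 1)/(3*s*(s - 2))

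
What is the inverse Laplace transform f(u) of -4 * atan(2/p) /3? -4 * sin(2 * u) /(3 * u) 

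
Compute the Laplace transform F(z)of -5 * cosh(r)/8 -5 * z/(8 * z^2-8)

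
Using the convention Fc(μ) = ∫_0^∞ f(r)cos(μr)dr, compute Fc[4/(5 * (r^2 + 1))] 2 * pi * exp(-μ)/5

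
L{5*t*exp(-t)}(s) 5/(s+1)^2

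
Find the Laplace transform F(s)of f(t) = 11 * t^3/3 22/s^4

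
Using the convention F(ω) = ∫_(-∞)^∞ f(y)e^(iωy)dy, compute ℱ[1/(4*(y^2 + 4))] pi*exp(-2*Abs(ω))/8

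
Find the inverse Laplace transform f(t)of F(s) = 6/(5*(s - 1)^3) 3*t^2*exp(t)/5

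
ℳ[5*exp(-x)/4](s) 5*gamma(s)/4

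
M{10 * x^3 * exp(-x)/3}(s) 10 * gamma(s+3)/3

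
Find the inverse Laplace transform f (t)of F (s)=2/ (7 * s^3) t^2/7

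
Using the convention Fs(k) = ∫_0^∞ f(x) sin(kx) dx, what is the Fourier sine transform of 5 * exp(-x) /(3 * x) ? 5 * atan(k) /3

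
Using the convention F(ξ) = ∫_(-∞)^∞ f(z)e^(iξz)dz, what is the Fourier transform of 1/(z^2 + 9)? pi*exp(-3*Abs(ξ))/3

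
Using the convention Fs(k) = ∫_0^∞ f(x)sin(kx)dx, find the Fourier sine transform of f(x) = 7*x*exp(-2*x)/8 7*k/(2*(k^2 + 4)^2)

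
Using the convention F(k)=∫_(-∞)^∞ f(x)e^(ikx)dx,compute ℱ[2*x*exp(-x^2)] I*sqrt(pi)*k*exp(-k^2/4)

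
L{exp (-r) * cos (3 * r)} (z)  (z + 1)/ ( (z + 1)^2 + 9)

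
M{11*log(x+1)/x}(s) -11*pi*csc(pi*s)/(s - 1)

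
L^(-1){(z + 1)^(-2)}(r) r*exp(-r)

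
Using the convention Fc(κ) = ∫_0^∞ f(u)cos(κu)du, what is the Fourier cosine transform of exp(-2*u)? 2/(κ^2+4)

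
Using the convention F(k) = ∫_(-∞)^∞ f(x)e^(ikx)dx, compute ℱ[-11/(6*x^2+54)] -11*pi*exp(-3*Abs(k))/18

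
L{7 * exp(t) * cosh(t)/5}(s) 7 * (s - 1)/(5 * s * (s - 2))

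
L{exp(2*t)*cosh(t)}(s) (s - 2)/((s - 2)^2 - 1)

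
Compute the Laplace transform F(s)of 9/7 9/(7 * s)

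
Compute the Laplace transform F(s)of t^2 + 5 5/s + 2/s^3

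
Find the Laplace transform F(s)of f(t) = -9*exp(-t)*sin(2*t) -18/((s + 1)^2 + 4)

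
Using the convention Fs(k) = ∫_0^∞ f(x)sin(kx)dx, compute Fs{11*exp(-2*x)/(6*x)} 11*atan(k/2)/6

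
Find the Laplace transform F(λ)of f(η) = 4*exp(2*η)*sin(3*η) 12/((λ - 2)^2 + 9)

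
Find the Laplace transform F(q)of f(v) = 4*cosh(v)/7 4*q/(7*(q^2 - 1))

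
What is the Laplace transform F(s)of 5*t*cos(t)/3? 5*(s^2 - 1)/(3*(s^2 + 1)^2)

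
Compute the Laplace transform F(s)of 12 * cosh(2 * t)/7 12 * s/(7 * (s^2 - 4))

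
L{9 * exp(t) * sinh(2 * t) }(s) 18/((s - 1) ^2 - 4) 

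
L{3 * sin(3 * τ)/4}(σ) 9/(4 * (σ^2 + 9))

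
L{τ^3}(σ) 6/σ^4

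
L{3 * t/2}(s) 3/(2 * s^2)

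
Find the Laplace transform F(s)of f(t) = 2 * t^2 4/s^3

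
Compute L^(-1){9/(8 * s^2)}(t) 9 * t/8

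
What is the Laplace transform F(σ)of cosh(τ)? σ/(σ^2-1)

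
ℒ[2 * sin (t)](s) 2/ (s^2 + 1)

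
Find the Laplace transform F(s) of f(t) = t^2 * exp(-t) 2/(s + 1) ^3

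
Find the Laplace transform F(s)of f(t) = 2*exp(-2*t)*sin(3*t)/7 6/(7*((s + 2)^2 + 9))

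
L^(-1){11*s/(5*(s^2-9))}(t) 11*cosh(3*t)/5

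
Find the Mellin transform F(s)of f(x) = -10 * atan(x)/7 5 * pi * sec(pi * s/2)/(7 * s)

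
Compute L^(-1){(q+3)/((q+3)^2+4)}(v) exp(-3*v)*cos(2*v)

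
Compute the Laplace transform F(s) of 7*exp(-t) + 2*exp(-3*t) 7/(s + 1) + 2/(s + 3) 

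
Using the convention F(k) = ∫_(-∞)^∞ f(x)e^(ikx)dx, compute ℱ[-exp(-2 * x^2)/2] -sqrt(2) * sqrt(pi) * exp(-k^2/8)/4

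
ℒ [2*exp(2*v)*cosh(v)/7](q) 2*(q - 2)/(7*((q - 2)^2 - 1))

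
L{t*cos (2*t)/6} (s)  (s^2 - 4)/ (6*(s^2 + 4)^2)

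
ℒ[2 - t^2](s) 2/s - 2/s^3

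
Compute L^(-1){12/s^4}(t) 2*t^3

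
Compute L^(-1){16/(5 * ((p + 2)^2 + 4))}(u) 8 * exp(-2 * u) * sin(2 * u)/5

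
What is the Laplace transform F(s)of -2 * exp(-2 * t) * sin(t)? -2/((s + 2)^2 + 1)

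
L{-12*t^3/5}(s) -72/(5*s^4)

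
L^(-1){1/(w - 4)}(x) exp(4*x)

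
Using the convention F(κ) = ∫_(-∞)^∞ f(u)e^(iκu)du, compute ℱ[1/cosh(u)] pi/cosh(pi*κ/2)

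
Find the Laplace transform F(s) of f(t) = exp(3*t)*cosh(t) (s - 3) /((s - 3) ^2-1) 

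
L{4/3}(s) 4/(3 * s)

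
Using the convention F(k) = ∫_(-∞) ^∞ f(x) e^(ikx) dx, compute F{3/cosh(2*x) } 3*pi/(2*cosh(pi*k/4) ) 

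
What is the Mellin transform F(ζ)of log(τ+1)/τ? -pi*csc(pi*ζ)/(ζ - 1)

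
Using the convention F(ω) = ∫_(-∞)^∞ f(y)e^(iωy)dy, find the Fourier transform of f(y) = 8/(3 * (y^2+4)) 4 * pi * exp(-2 * Abs(ω))/3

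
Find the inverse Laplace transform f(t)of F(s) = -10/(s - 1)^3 -5*t^2*exp(t)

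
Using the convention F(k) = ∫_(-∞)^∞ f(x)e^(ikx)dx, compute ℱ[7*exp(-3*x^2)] 7*sqrt(3)*sqrt(pi)*exp(-k^2/12)/3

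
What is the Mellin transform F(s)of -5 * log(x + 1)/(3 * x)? 5 * pi * csc(pi * s)/(3 * (s - 1))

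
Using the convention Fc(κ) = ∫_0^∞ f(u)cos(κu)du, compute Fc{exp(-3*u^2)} sqrt(3)*sqrt(pi)*exp(-κ^2/12)/6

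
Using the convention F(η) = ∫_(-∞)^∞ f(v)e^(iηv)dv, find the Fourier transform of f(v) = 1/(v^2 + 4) pi*exp(-2*Abs(η))/2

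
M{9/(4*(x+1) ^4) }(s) 3*gamma(s)*gamma(4 - s) /8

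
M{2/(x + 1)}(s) 2*pi*csc(pi*s)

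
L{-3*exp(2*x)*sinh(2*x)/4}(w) -3/(2*w*(w - 4))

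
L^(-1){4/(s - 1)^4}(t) 2*t^3*exp(t)/3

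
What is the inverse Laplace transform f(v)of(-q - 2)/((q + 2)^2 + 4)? -exp(-2*v)*cos(2*v)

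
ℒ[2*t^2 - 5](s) 4/s^3 - 5/s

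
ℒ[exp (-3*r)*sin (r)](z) 1/ ( (z + 3)^2 + 1)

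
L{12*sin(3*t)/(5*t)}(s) 12*atan(3/s)/5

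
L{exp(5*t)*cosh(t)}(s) (s - 5)/((s - 5)^2-1)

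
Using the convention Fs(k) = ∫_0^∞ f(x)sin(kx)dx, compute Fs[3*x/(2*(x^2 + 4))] 3*pi*exp(-2*k)/4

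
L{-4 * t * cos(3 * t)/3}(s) 4 * (9 - s^2)/(3 * (s^2 + 9)^2)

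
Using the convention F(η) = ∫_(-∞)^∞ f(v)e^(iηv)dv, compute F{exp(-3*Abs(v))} 6/(η^2 + 9)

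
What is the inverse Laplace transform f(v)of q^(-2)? v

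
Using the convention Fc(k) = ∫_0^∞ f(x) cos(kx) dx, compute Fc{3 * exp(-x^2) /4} 3 * sqrt(pi) * exp(-k^2/4) /8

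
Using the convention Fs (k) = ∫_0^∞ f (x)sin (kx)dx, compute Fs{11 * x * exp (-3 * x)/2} 33 * k/ (k^2 + 9)^2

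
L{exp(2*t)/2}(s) 1/(2*(s - 2))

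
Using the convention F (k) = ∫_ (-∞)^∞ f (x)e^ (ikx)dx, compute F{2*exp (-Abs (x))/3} 4/ (3*(k^2 + 1))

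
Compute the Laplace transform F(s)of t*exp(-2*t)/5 1/(5*(s+2)^2)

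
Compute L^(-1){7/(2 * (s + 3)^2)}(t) 7 * t * exp(-3 * t)/2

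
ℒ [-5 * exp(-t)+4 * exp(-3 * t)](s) 4/(s+3) - 5/(s+1)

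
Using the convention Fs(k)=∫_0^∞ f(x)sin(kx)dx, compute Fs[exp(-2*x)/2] k/(2*(k^2+4))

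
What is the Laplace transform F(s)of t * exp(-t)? (s + 1)^(-2)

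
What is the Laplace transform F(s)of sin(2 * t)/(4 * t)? atan(2/s)/4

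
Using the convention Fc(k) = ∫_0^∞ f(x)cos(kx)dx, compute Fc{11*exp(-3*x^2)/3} 11*sqrt(3)*sqrt(pi)*exp(-k^2/12)/18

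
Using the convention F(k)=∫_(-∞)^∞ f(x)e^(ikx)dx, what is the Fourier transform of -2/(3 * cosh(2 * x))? -pi/(3 * cosh(pi * k/4))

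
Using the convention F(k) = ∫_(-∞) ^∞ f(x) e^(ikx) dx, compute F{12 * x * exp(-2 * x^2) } 3 * sqrt(2) * I * sqrt(pi) * k * exp(-k^2/8) /2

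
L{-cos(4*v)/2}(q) -q/(2*q^2 + 32)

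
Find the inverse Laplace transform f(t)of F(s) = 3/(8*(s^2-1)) 3*sinh(t)/8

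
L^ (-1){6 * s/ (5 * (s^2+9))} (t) 6 * cos (3 * t)/5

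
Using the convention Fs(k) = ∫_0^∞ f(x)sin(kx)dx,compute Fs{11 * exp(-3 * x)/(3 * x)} 11 * atan(k/3)/3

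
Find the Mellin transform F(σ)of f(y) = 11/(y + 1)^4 11*gamma(σ)*gamma(4 - σ)/6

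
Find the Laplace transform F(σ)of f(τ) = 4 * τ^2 8/σ^3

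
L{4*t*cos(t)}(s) 4*(s^2-1)/(s^2 + 1)^2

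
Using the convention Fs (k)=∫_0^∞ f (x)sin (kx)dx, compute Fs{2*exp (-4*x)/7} 2*k/ (7*(k^2 + 16))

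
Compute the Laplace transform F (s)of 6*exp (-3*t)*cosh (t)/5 6*(s + 3)/ (5*( (s + 3)^2 - 1))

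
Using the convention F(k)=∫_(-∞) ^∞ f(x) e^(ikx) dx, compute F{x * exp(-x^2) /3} I * sqrt(pi) * k * exp(-k^2/4) /6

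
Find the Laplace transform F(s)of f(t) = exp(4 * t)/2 1/(2 * (s - 4))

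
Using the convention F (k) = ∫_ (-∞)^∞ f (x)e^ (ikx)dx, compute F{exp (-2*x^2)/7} sqrt (2)*sqrt (pi)*exp (-k^2/8)/14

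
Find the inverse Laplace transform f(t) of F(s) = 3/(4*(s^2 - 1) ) 3*sinh(t) /4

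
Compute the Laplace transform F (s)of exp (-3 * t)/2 1/ (2 * (s + 3))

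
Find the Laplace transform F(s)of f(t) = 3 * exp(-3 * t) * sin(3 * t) 9/((s + 3)^2 + 9)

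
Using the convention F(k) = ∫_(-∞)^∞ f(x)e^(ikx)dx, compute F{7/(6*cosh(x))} 7*pi/(6*cosh(pi*k/2))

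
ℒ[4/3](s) 4/ (3*s)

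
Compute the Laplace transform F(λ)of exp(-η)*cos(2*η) (λ + 1)/((λ + 1)^2 + 4)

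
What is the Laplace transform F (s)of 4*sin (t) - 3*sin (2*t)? 4/ (s^2 + 1) - 6/ (s^2 + 4)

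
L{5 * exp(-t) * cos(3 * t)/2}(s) 5 * (s + 1)/(2 * ((s + 1)^2 + 9))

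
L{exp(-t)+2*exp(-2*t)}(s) 2/(s+2)+1/(s+1)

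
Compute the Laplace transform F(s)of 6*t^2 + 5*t 12/s^3 + 5/s^2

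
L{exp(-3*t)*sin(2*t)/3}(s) 2/(3*((s + 3)^2 + 4))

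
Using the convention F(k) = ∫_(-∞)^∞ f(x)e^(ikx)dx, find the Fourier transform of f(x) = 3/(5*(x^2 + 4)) 3*pi*exp(-2*Abs(k))/10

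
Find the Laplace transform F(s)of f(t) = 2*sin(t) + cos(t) 2/(s^2 + 1) + s/(s^2 + 1)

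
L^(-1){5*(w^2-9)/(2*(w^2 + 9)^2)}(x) 5*x*cos(3*x)/2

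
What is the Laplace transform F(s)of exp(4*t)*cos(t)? (s - 4)/((s - 4)^2 + 1)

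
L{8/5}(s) 8/(5 * s)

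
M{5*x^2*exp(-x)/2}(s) 5*gamma(s + 2)/2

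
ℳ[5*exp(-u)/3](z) 5*gamma(z)/3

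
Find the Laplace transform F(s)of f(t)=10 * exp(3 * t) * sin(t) 10/((s - 3)^2 + 1)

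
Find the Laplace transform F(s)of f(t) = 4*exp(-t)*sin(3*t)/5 12/(5*((s+1)^2+9))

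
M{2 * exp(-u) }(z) 2 * gamma(z) 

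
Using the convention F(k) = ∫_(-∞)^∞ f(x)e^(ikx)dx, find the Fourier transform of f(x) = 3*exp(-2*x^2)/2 3*sqrt(2)*sqrt(pi)*exp(-k^2/8)/4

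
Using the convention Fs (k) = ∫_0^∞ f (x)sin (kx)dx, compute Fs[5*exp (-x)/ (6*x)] 5*atan (k)/6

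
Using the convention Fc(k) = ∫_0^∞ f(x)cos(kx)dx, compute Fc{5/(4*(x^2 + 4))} 5*pi*exp(-2*k)/16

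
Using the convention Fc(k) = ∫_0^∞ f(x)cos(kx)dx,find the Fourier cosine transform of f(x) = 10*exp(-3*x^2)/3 5*sqrt(3)*sqrt(pi)*exp(-k^2/12)/9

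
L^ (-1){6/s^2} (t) 6*t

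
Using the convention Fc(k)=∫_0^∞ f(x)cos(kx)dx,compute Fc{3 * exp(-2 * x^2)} 3 * sqrt(2) * sqrt(pi) * exp(-k^2/8)/4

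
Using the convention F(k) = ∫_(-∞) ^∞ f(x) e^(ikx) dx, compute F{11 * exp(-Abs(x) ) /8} 11/(4 * (k^2 + 1) ) 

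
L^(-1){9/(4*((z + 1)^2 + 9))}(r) 3*exp(-r)*sin(3*r)/4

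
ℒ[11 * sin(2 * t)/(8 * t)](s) 11 * atan(2/s)/8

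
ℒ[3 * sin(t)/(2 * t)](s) 3 * atan(1/s)/2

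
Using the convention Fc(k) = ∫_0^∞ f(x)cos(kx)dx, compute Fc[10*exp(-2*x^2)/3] 5*sqrt(2)*sqrt(pi)*exp(-k^2/8)/6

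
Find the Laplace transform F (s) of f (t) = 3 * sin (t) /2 3/ (2 * (s^2 + 1) ) 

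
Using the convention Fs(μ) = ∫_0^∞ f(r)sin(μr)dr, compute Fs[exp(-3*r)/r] atan(μ/3)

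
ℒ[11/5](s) 11/(5*s)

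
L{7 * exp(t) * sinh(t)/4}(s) 7/(4 * s * (s - 2))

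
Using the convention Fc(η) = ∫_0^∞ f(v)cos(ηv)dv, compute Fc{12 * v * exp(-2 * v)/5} 12 * (4 - η^2)/(5 * (η^2+4)^2)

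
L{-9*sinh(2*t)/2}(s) -9/(s^2-4)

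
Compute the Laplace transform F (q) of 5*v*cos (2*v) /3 5*(q^2 - 4) / (3*(q^2 + 4) ^2) 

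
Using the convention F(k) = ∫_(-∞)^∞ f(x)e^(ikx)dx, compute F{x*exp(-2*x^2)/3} sqrt(2)*I*sqrt(pi)*k*exp(-k^2/8)/24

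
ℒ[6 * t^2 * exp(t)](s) 12/(s - 1)^3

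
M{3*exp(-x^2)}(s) 3*gamma(s/2)/2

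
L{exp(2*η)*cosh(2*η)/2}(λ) (λ - 2)/(2*λ*(λ - 4))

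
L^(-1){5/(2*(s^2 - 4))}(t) 5*sinh(2*t)/4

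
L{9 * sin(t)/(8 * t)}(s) 9 * atan(1/s)/8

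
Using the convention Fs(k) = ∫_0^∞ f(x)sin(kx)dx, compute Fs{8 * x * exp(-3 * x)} 48 * k/(k^2 + 9)^2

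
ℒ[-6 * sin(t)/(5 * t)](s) -6 * atan(1/s)/5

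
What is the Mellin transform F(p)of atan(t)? -pi*sec(pi*p/2)/(2*p)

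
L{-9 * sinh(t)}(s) -9/(s^2 - 1)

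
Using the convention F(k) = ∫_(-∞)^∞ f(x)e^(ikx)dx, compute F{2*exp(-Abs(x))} 4/(k^2 + 1)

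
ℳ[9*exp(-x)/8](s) 9*gamma(s)/8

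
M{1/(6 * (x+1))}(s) pi * csc(pi * s)/6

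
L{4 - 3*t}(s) 4/s - 3/s^2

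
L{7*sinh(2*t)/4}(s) 7/(2*(s^2 - 4))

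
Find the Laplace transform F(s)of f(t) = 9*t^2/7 18/(7*s^3)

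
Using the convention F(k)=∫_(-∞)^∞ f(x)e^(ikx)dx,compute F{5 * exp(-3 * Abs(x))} 30/(k^2+9)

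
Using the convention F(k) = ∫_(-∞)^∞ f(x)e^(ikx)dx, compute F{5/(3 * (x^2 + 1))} 5 * pi * exp(-Abs(k))/3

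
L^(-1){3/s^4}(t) t^3/2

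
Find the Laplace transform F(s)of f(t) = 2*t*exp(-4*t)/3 2/(3*(s + 4)^2)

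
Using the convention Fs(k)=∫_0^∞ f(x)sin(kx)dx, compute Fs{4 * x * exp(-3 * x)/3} 8 * k/(k^2 + 9)^2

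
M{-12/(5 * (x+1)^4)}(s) 2 * pi * (s - 3) * (s - 2) * (s - 1)/(5 * sin(pi * s))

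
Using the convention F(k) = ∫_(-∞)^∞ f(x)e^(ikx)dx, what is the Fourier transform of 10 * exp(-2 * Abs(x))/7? 40/(7 * (k^2 + 4))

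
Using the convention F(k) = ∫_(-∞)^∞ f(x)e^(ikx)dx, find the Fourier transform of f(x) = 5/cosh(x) 5 * pi/cosh(pi * k/2)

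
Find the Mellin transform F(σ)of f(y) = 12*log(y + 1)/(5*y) -12*pi*csc(pi*σ)/(5*σ - 5)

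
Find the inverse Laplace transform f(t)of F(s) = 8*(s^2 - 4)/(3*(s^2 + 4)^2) 8*t*cos(2*t)/3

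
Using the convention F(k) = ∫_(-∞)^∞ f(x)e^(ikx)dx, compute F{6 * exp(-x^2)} 6 * sqrt(pi) * exp(-k^2/4)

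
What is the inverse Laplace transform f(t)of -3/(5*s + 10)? -3*exp(-2*t)/5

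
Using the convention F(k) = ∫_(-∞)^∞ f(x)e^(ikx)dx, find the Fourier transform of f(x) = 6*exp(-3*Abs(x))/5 36/(5*(k^2+9))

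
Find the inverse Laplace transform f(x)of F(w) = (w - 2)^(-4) x^3*exp(2*x)/6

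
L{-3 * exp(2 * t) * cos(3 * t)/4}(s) 3 * (2 - s)/(4 * ((s - 2)^2 + 9))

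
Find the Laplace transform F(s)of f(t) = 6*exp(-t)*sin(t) 6/((s + 1)^2 + 1)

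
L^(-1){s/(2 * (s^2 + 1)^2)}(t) t * sin(t)/4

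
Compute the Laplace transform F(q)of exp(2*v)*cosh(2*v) (q - 2)/(q*(q - 4))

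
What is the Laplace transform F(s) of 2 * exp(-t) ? 2/(s + 1) 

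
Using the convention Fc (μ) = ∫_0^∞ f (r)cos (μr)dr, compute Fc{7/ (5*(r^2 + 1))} 7*pi*exp (-μ)/10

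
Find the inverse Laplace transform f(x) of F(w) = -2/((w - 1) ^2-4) -exp(x)*sinh(2*x) 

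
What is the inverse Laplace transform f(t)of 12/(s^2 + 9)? 4*sin(3*t)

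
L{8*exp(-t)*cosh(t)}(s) 8*(s+1)/(s*(s+2))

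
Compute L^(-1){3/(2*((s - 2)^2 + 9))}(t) exp(2*t)*sin(3*t)/2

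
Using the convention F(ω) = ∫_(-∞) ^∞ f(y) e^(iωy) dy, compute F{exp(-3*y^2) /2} sqrt(3)*sqrt(pi)*exp(-ω^2/12) /6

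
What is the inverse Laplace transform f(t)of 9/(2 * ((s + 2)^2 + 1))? 9 * exp(-2 * t) * sin(t)/2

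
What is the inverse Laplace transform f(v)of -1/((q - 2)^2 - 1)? -exp(2*v)*sinh(v)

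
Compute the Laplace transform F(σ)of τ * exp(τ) (σ - 1)^(-2)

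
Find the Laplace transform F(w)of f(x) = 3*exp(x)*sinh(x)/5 3/(5*w*(w - 2))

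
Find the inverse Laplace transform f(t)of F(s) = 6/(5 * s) 6/5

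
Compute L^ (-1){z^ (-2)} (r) r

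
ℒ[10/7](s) 10/(7 * s)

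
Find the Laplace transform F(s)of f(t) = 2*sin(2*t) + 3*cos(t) 3*s/(s^2 + 1) + 4/(s^2 + 4)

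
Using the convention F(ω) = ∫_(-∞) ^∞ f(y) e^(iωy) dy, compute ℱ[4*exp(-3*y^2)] 4*sqrt(3)*sqrt(pi)*exp(-ω^2/12) /3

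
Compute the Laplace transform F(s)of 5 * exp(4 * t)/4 5/(4 * (s - 4))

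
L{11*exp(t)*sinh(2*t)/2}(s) 11/((s - 1)^2 - 4)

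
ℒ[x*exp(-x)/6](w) 1/(6*(w + 1)^2)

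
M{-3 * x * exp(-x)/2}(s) -3 * gamma(s + 1)/2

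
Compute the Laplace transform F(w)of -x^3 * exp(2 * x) -6/(w - 2)^4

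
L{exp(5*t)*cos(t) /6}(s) (s - 5) /(6*((s - 5) ^2 + 1) ) 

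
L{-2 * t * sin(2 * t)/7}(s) -8 * s/(7 * (s^2 + 4)^2)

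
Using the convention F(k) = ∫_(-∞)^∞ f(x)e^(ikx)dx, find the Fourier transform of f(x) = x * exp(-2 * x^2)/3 sqrt(2) * I * sqrt(pi) * k * exp(-k^2/8)/24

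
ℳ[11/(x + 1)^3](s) 11*pi*(s - 2)*(s - 1)/(2*sin(pi*s))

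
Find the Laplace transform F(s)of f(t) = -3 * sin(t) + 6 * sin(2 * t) 12/(s^2 + 4) - 3/(s^2 + 1)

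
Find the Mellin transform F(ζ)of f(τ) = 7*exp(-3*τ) 7*gamma(ζ)/3^ζ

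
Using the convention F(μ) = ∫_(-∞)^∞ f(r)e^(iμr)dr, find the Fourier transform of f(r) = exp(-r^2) sqrt(pi) * exp(-μ^2/4)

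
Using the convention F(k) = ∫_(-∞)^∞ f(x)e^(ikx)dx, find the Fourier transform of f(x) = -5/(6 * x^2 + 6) -5 * pi * exp(-Abs(k))/6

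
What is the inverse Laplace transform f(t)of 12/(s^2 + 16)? 3*sin(4*t)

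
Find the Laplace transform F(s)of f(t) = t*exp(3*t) (s - 3)^(-2)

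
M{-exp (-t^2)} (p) -gamma (p/2)/2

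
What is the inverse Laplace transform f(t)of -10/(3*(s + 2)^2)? -10*t*exp(-2*t)/3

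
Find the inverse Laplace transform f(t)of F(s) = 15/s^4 5 * t^3/2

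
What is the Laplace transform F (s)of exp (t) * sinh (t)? 1/ (s * (s - 2))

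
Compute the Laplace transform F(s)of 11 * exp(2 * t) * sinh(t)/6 11/(6 * ((s - 2)^2 - 1))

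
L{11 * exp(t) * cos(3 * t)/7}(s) 11 * (s - 1)/(7 * ((s - 1)^2 + 9))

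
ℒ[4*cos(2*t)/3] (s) 4*s/(3*(s^2 + 4))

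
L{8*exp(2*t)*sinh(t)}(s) 8/((s - 2)^2 - 1)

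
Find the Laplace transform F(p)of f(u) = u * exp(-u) (p+1)^(-2)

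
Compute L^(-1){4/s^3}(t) 2 * t^2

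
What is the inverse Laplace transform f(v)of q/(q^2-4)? cosh(2*v)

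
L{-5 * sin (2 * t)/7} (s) -10/ (7 * s^2 + 28)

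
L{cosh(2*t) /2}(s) s/(2*(s^2 - 4) ) 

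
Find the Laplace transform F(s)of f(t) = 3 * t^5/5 72/s^6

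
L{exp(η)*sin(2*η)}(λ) 2/((λ - 1)^2 + 4)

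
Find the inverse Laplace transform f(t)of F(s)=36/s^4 6*t^3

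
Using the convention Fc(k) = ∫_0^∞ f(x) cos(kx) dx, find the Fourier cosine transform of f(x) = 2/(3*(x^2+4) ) pi*exp(-2*k) /6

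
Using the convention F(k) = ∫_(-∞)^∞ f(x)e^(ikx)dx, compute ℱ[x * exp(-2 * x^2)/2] sqrt(2) * I * sqrt(pi) * k * exp(-k^2/8)/16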